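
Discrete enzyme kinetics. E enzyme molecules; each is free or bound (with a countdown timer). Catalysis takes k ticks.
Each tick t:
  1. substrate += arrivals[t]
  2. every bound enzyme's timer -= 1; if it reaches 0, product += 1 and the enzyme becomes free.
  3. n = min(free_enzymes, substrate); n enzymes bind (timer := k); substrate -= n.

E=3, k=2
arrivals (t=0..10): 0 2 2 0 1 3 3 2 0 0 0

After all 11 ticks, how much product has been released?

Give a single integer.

t=0: arr=0 -> substrate=0 bound=0 product=0
t=1: arr=2 -> substrate=0 bound=2 product=0
t=2: arr=2 -> substrate=1 bound=3 product=0
t=3: arr=0 -> substrate=0 bound=2 product=2
t=4: arr=1 -> substrate=0 bound=2 product=3
t=5: arr=3 -> substrate=1 bound=3 product=4
t=6: arr=3 -> substrate=3 bound=3 product=5
t=7: arr=2 -> substrate=3 bound=3 product=7
t=8: arr=0 -> substrate=2 bound=3 product=8
t=9: arr=0 -> substrate=0 bound=3 product=10
t=10: arr=0 -> substrate=0 bound=2 product=11

Answer: 11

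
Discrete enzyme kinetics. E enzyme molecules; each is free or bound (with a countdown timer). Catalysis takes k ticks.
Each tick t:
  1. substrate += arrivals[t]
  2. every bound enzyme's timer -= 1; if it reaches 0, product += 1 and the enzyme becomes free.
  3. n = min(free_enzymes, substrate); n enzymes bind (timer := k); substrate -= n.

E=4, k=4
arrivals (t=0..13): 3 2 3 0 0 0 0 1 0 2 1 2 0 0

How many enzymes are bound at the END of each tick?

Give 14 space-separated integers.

Answer: 3 4 4 4 4 4 4 4 2 3 4 4 4 3

Derivation:
t=0: arr=3 -> substrate=0 bound=3 product=0
t=1: arr=2 -> substrate=1 bound=4 product=0
t=2: arr=3 -> substrate=4 bound=4 product=0
t=3: arr=0 -> substrate=4 bound=4 product=0
t=4: arr=0 -> substrate=1 bound=4 product=3
t=5: arr=0 -> substrate=0 bound=4 product=4
t=6: arr=0 -> substrate=0 bound=4 product=4
t=7: arr=1 -> substrate=1 bound=4 product=4
t=8: arr=0 -> substrate=0 bound=2 product=7
t=9: arr=2 -> substrate=0 bound=3 product=8
t=10: arr=1 -> substrate=0 bound=4 product=8
t=11: arr=2 -> substrate=2 bound=4 product=8
t=12: arr=0 -> substrate=1 bound=4 product=9
t=13: arr=0 -> substrate=0 bound=3 product=11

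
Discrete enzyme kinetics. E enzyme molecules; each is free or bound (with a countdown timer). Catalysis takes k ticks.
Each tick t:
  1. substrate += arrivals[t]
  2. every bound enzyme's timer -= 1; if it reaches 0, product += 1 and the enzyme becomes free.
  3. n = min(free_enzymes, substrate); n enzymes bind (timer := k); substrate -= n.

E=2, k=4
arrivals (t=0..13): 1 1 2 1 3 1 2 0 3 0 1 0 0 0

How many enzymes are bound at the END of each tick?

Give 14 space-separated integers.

t=0: arr=1 -> substrate=0 bound=1 product=0
t=1: arr=1 -> substrate=0 bound=2 product=0
t=2: arr=2 -> substrate=2 bound=2 product=0
t=3: arr=1 -> substrate=3 bound=2 product=0
t=4: arr=3 -> substrate=5 bound=2 product=1
t=5: arr=1 -> substrate=5 bound=2 product=2
t=6: arr=2 -> substrate=7 bound=2 product=2
t=7: arr=0 -> substrate=7 bound=2 product=2
t=8: arr=3 -> substrate=9 bound=2 product=3
t=9: arr=0 -> substrate=8 bound=2 product=4
t=10: arr=1 -> substrate=9 bound=2 product=4
t=11: arr=0 -> substrate=9 bound=2 product=4
t=12: arr=0 -> substrate=8 bound=2 product=5
t=13: arr=0 -> substrate=7 bound=2 product=6

Answer: 1 2 2 2 2 2 2 2 2 2 2 2 2 2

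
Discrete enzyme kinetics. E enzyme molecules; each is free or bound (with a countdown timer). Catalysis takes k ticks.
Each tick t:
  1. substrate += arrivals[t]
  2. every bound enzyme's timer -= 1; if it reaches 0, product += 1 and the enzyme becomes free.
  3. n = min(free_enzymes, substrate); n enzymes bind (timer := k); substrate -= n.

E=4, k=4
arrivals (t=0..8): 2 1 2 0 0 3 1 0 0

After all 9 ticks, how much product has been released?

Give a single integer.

t=0: arr=2 -> substrate=0 bound=2 product=0
t=1: arr=1 -> substrate=0 bound=3 product=0
t=2: arr=2 -> substrate=1 bound=4 product=0
t=3: arr=0 -> substrate=1 bound=4 product=0
t=4: arr=0 -> substrate=0 bound=3 product=2
t=5: arr=3 -> substrate=1 bound=4 product=3
t=6: arr=1 -> substrate=1 bound=4 product=4
t=7: arr=0 -> substrate=1 bound=4 product=4
t=8: arr=0 -> substrate=0 bound=4 product=5

Answer: 5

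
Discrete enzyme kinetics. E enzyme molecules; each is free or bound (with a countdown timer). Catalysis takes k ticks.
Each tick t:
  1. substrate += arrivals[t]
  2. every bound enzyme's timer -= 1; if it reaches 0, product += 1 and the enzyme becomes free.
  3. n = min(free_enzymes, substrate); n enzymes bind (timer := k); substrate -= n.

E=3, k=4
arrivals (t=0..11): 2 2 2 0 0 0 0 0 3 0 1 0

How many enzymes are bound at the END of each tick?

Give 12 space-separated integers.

Answer: 2 3 3 3 3 3 3 3 3 3 3 3

Derivation:
t=0: arr=2 -> substrate=0 bound=2 product=0
t=1: arr=2 -> substrate=1 bound=3 product=0
t=2: arr=2 -> substrate=3 bound=3 product=0
t=3: arr=0 -> substrate=3 bound=3 product=0
t=4: arr=0 -> substrate=1 bound=3 product=2
t=5: arr=0 -> substrate=0 bound=3 product=3
t=6: arr=0 -> substrate=0 bound=3 product=3
t=7: arr=0 -> substrate=0 bound=3 product=3
t=8: arr=3 -> substrate=1 bound=3 product=5
t=9: arr=0 -> substrate=0 bound=3 product=6
t=10: arr=1 -> substrate=1 bound=3 product=6
t=11: arr=0 -> substrate=1 bound=3 product=6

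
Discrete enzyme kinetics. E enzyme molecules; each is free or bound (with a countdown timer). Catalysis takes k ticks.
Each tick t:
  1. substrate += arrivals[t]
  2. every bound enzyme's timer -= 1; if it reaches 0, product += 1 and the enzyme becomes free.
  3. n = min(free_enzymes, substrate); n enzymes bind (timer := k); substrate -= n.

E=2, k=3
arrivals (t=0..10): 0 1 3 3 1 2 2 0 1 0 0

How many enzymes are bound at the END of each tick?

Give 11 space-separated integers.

Answer: 0 1 2 2 2 2 2 2 2 2 2

Derivation:
t=0: arr=0 -> substrate=0 bound=0 product=0
t=1: arr=1 -> substrate=0 bound=1 product=0
t=2: arr=3 -> substrate=2 bound=2 product=0
t=3: arr=3 -> substrate=5 bound=2 product=0
t=4: arr=1 -> substrate=5 bound=2 product=1
t=5: arr=2 -> substrate=6 bound=2 product=2
t=6: arr=2 -> substrate=8 bound=2 product=2
t=7: arr=0 -> substrate=7 bound=2 product=3
t=8: arr=1 -> substrate=7 bound=2 product=4
t=9: arr=0 -> substrate=7 bound=2 product=4
t=10: arr=0 -> substrate=6 bound=2 product=5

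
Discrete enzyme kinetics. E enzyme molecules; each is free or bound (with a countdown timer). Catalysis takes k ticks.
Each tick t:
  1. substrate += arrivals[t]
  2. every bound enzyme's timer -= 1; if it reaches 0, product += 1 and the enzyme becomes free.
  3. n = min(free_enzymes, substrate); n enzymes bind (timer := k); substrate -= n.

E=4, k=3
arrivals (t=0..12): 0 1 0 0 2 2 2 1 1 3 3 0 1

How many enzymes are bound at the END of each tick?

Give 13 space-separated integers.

Answer: 0 1 1 1 2 4 4 4 4 4 4 4 4

Derivation:
t=0: arr=0 -> substrate=0 bound=0 product=0
t=1: arr=1 -> substrate=0 bound=1 product=0
t=2: arr=0 -> substrate=0 bound=1 product=0
t=3: arr=0 -> substrate=0 bound=1 product=0
t=4: arr=2 -> substrate=0 bound=2 product=1
t=5: arr=2 -> substrate=0 bound=4 product=1
t=6: arr=2 -> substrate=2 bound=4 product=1
t=7: arr=1 -> substrate=1 bound=4 product=3
t=8: arr=1 -> substrate=0 bound=4 product=5
t=9: arr=3 -> substrate=3 bound=4 product=5
t=10: arr=3 -> substrate=4 bound=4 product=7
t=11: arr=0 -> substrate=2 bound=4 product=9
t=12: arr=1 -> substrate=3 bound=4 product=9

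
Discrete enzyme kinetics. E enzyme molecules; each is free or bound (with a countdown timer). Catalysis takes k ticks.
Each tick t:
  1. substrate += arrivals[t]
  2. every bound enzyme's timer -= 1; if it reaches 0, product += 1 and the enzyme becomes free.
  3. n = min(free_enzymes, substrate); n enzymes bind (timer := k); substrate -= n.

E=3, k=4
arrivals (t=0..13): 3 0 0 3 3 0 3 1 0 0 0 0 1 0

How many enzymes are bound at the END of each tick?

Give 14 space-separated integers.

Answer: 3 3 3 3 3 3 3 3 3 3 3 3 3 3

Derivation:
t=0: arr=3 -> substrate=0 bound=3 product=0
t=1: arr=0 -> substrate=0 bound=3 product=0
t=2: arr=0 -> substrate=0 bound=3 product=0
t=3: arr=3 -> substrate=3 bound=3 product=0
t=4: arr=3 -> substrate=3 bound=3 product=3
t=5: arr=0 -> substrate=3 bound=3 product=3
t=6: arr=3 -> substrate=6 bound=3 product=3
t=7: arr=1 -> substrate=7 bound=3 product=3
t=8: arr=0 -> substrate=4 bound=3 product=6
t=9: arr=0 -> substrate=4 bound=3 product=6
t=10: arr=0 -> substrate=4 bound=3 product=6
t=11: arr=0 -> substrate=4 bound=3 product=6
t=12: arr=1 -> substrate=2 bound=3 product=9
t=13: arr=0 -> substrate=2 bound=3 product=9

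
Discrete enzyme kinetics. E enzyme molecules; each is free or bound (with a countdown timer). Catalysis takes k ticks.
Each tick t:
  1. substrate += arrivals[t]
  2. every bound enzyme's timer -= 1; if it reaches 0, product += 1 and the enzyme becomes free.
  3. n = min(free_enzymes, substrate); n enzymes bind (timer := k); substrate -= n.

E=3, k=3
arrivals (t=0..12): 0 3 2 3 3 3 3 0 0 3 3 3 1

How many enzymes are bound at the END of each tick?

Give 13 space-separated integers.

Answer: 0 3 3 3 3 3 3 3 3 3 3 3 3

Derivation:
t=0: arr=0 -> substrate=0 bound=0 product=0
t=1: arr=3 -> substrate=0 bound=3 product=0
t=2: arr=2 -> substrate=2 bound=3 product=0
t=3: arr=3 -> substrate=5 bound=3 product=0
t=4: arr=3 -> substrate=5 bound=3 product=3
t=5: arr=3 -> substrate=8 bound=3 product=3
t=6: arr=3 -> substrate=11 bound=3 product=3
t=7: arr=0 -> substrate=8 bound=3 product=6
t=8: arr=0 -> substrate=8 bound=3 product=6
t=9: arr=3 -> substrate=11 bound=3 product=6
t=10: arr=3 -> substrate=11 bound=3 product=9
t=11: arr=3 -> substrate=14 bound=3 product=9
t=12: arr=1 -> substrate=15 bound=3 product=9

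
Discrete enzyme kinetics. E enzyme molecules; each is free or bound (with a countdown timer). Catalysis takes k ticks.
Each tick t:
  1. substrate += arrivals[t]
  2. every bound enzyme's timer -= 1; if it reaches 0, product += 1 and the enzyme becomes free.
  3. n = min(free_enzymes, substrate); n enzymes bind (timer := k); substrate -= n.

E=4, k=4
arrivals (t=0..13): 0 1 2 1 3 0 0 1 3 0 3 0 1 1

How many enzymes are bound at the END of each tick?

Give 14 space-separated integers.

t=0: arr=0 -> substrate=0 bound=0 product=0
t=1: arr=1 -> substrate=0 bound=1 product=0
t=2: arr=2 -> substrate=0 bound=3 product=0
t=3: arr=1 -> substrate=0 bound=4 product=0
t=4: arr=3 -> substrate=3 bound=4 product=0
t=5: arr=0 -> substrate=2 bound=4 product=1
t=6: arr=0 -> substrate=0 bound=4 product=3
t=7: arr=1 -> substrate=0 bound=4 product=4
t=8: arr=3 -> substrate=3 bound=4 product=4
t=9: arr=0 -> substrate=2 bound=4 product=5
t=10: arr=3 -> substrate=3 bound=4 product=7
t=11: arr=0 -> substrate=2 bound=4 product=8
t=12: arr=1 -> substrate=3 bound=4 product=8
t=13: arr=1 -> substrate=3 bound=4 product=9

Answer: 0 1 3 4 4 4 4 4 4 4 4 4 4 4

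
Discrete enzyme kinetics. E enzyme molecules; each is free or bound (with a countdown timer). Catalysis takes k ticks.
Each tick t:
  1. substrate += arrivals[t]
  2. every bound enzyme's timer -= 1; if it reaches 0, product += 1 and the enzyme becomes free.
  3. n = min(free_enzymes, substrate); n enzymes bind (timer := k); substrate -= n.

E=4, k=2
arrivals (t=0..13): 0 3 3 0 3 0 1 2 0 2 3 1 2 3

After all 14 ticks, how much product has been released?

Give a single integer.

Answer: 18

Derivation:
t=0: arr=0 -> substrate=0 bound=0 product=0
t=1: arr=3 -> substrate=0 bound=3 product=0
t=2: arr=3 -> substrate=2 bound=4 product=0
t=3: arr=0 -> substrate=0 bound=3 product=3
t=4: arr=3 -> substrate=1 bound=4 product=4
t=5: arr=0 -> substrate=0 bound=3 product=6
t=6: arr=1 -> substrate=0 bound=2 product=8
t=7: arr=2 -> substrate=0 bound=3 product=9
t=8: arr=0 -> substrate=0 bound=2 product=10
t=9: arr=2 -> substrate=0 bound=2 product=12
t=10: arr=3 -> substrate=1 bound=4 product=12
t=11: arr=1 -> substrate=0 bound=4 product=14
t=12: arr=2 -> substrate=0 bound=4 product=16
t=13: arr=3 -> substrate=1 bound=4 product=18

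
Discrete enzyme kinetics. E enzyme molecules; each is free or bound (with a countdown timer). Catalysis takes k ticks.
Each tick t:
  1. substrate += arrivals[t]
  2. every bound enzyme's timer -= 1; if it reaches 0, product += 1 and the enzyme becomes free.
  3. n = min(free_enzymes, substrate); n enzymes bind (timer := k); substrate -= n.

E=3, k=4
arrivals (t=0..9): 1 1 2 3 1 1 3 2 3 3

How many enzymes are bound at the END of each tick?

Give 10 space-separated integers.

t=0: arr=1 -> substrate=0 bound=1 product=0
t=1: arr=1 -> substrate=0 bound=2 product=0
t=2: arr=2 -> substrate=1 bound=3 product=0
t=3: arr=3 -> substrate=4 bound=3 product=0
t=4: arr=1 -> substrate=4 bound=3 product=1
t=5: arr=1 -> substrate=4 bound=3 product=2
t=6: arr=3 -> substrate=6 bound=3 product=3
t=7: arr=2 -> substrate=8 bound=3 product=3
t=8: arr=3 -> substrate=10 bound=3 product=4
t=9: arr=3 -> substrate=12 bound=3 product=5

Answer: 1 2 3 3 3 3 3 3 3 3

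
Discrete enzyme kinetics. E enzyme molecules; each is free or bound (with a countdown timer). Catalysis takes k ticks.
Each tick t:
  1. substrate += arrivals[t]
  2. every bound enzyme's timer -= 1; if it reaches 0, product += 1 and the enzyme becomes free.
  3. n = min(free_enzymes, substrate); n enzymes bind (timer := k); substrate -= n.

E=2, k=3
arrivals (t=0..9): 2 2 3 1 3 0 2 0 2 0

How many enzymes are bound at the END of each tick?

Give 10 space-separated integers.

t=0: arr=2 -> substrate=0 bound=2 product=0
t=1: arr=2 -> substrate=2 bound=2 product=0
t=2: arr=3 -> substrate=5 bound=2 product=0
t=3: arr=1 -> substrate=4 bound=2 product=2
t=4: arr=3 -> substrate=7 bound=2 product=2
t=5: arr=0 -> substrate=7 bound=2 product=2
t=6: arr=2 -> substrate=7 bound=2 product=4
t=7: arr=0 -> substrate=7 bound=2 product=4
t=8: arr=2 -> substrate=9 bound=2 product=4
t=9: arr=0 -> substrate=7 bound=2 product=6

Answer: 2 2 2 2 2 2 2 2 2 2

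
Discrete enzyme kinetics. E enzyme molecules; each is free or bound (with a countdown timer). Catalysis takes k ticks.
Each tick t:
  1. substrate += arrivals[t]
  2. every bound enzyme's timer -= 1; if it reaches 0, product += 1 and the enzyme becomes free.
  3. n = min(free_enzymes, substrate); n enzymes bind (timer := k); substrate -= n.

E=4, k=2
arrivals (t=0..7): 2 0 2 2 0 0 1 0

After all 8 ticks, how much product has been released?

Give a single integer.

t=0: arr=2 -> substrate=0 bound=2 product=0
t=1: arr=0 -> substrate=0 bound=2 product=0
t=2: arr=2 -> substrate=0 bound=2 product=2
t=3: arr=2 -> substrate=0 bound=4 product=2
t=4: arr=0 -> substrate=0 bound=2 product=4
t=5: arr=0 -> substrate=0 bound=0 product=6
t=6: arr=1 -> substrate=0 bound=1 product=6
t=7: arr=0 -> substrate=0 bound=1 product=6

Answer: 6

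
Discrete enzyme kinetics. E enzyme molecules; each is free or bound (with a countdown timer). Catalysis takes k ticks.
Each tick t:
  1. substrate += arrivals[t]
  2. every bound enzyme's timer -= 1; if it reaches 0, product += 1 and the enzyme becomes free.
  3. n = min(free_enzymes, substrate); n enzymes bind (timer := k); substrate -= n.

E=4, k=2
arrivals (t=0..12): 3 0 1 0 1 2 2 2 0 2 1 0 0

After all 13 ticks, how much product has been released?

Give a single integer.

Answer: 14

Derivation:
t=0: arr=3 -> substrate=0 bound=3 product=0
t=1: arr=0 -> substrate=0 bound=3 product=0
t=2: arr=1 -> substrate=0 bound=1 product=3
t=3: arr=0 -> substrate=0 bound=1 product=3
t=4: arr=1 -> substrate=0 bound=1 product=4
t=5: arr=2 -> substrate=0 bound=3 product=4
t=6: arr=2 -> substrate=0 bound=4 product=5
t=7: arr=2 -> substrate=0 bound=4 product=7
t=8: arr=0 -> substrate=0 bound=2 product=9
t=9: arr=2 -> substrate=0 bound=2 product=11
t=10: arr=1 -> substrate=0 bound=3 product=11
t=11: arr=0 -> substrate=0 bound=1 product=13
t=12: arr=0 -> substrate=0 bound=0 product=14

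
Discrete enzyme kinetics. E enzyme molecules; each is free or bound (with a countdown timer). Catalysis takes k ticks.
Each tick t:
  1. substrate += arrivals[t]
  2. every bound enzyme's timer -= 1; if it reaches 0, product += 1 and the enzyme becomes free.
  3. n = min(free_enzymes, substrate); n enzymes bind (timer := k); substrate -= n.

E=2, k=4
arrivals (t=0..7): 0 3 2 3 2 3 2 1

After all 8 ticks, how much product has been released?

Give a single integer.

t=0: arr=0 -> substrate=0 bound=0 product=0
t=1: arr=3 -> substrate=1 bound=2 product=0
t=2: arr=2 -> substrate=3 bound=2 product=0
t=3: arr=3 -> substrate=6 bound=2 product=0
t=4: arr=2 -> substrate=8 bound=2 product=0
t=5: arr=3 -> substrate=9 bound=2 product=2
t=6: arr=2 -> substrate=11 bound=2 product=2
t=7: arr=1 -> substrate=12 bound=2 product=2

Answer: 2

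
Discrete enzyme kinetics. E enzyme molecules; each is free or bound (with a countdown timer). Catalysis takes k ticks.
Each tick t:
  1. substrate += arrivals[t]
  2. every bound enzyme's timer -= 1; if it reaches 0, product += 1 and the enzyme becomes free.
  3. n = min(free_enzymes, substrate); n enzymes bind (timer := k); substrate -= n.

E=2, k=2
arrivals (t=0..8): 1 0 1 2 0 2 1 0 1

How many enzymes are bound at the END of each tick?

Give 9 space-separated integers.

t=0: arr=1 -> substrate=0 bound=1 product=0
t=1: arr=0 -> substrate=0 bound=1 product=0
t=2: arr=1 -> substrate=0 bound=1 product=1
t=3: arr=2 -> substrate=1 bound=2 product=1
t=4: arr=0 -> substrate=0 bound=2 product=2
t=5: arr=2 -> substrate=1 bound=2 product=3
t=6: arr=1 -> substrate=1 bound=2 product=4
t=7: arr=0 -> substrate=0 bound=2 product=5
t=8: arr=1 -> substrate=0 bound=2 product=6

Answer: 1 1 1 2 2 2 2 2 2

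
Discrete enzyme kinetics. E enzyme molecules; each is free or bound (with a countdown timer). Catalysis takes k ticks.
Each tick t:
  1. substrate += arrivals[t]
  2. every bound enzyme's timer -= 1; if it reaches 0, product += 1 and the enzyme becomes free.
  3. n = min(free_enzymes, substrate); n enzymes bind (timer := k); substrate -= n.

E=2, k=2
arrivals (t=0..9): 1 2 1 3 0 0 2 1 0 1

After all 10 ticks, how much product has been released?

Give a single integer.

Answer: 8

Derivation:
t=0: arr=1 -> substrate=0 bound=1 product=0
t=1: arr=2 -> substrate=1 bound=2 product=0
t=2: arr=1 -> substrate=1 bound=2 product=1
t=3: arr=3 -> substrate=3 bound=2 product=2
t=4: arr=0 -> substrate=2 bound=2 product=3
t=5: arr=0 -> substrate=1 bound=2 product=4
t=6: arr=2 -> substrate=2 bound=2 product=5
t=7: arr=1 -> substrate=2 bound=2 product=6
t=8: arr=0 -> substrate=1 bound=2 product=7
t=9: arr=1 -> substrate=1 bound=2 product=8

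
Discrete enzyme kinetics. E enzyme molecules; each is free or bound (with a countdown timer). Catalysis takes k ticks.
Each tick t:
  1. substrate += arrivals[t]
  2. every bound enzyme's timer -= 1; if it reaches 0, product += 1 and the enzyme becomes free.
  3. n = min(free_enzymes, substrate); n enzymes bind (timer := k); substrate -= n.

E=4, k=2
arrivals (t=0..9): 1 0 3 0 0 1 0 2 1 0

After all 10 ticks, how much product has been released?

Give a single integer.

Answer: 7

Derivation:
t=0: arr=1 -> substrate=0 bound=1 product=0
t=1: arr=0 -> substrate=0 bound=1 product=0
t=2: arr=3 -> substrate=0 bound=3 product=1
t=3: arr=0 -> substrate=0 bound=3 product=1
t=4: arr=0 -> substrate=0 bound=0 product=4
t=5: arr=1 -> substrate=0 bound=1 product=4
t=6: arr=0 -> substrate=0 bound=1 product=4
t=7: arr=2 -> substrate=0 bound=2 product=5
t=8: arr=1 -> substrate=0 bound=3 product=5
t=9: arr=0 -> substrate=0 bound=1 product=7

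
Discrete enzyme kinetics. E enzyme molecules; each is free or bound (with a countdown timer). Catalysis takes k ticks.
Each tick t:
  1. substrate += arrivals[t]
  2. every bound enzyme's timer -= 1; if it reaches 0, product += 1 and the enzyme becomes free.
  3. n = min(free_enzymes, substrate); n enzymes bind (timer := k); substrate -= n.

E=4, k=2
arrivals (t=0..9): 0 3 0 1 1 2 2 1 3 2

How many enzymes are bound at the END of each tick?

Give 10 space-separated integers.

Answer: 0 3 3 1 2 3 4 3 4 4

Derivation:
t=0: arr=0 -> substrate=0 bound=0 product=0
t=1: arr=3 -> substrate=0 bound=3 product=0
t=2: arr=0 -> substrate=0 bound=3 product=0
t=3: arr=1 -> substrate=0 bound=1 product=3
t=4: arr=1 -> substrate=0 bound=2 product=3
t=5: arr=2 -> substrate=0 bound=3 product=4
t=6: arr=2 -> substrate=0 bound=4 product=5
t=7: arr=1 -> substrate=0 bound=3 product=7
t=8: arr=3 -> substrate=0 bound=4 product=9
t=9: arr=2 -> substrate=1 bound=4 product=10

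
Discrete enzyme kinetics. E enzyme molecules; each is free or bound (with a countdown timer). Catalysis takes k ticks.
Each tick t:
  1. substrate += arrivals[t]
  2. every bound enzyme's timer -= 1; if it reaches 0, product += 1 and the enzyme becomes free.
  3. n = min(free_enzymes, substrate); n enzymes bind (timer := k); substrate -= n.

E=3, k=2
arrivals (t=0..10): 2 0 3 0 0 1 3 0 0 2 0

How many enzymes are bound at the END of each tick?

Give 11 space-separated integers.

t=0: arr=2 -> substrate=0 bound=2 product=0
t=1: arr=0 -> substrate=0 bound=2 product=0
t=2: arr=3 -> substrate=0 bound=3 product=2
t=3: arr=0 -> substrate=0 bound=3 product=2
t=4: arr=0 -> substrate=0 bound=0 product=5
t=5: arr=1 -> substrate=0 bound=1 product=5
t=6: arr=3 -> substrate=1 bound=3 product=5
t=7: arr=0 -> substrate=0 bound=3 product=6
t=8: arr=0 -> substrate=0 bound=1 product=8
t=9: arr=2 -> substrate=0 bound=2 product=9
t=10: arr=0 -> substrate=0 bound=2 product=9

Answer: 2 2 3 3 0 1 3 3 1 2 2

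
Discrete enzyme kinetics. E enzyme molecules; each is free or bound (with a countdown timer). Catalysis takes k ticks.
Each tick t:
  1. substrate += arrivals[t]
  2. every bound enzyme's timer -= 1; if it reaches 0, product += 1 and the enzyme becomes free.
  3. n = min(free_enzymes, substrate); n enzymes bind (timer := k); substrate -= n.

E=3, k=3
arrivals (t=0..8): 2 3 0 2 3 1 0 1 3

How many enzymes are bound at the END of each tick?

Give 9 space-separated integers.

Answer: 2 3 3 3 3 3 3 3 3

Derivation:
t=0: arr=2 -> substrate=0 bound=2 product=0
t=1: arr=3 -> substrate=2 bound=3 product=0
t=2: arr=0 -> substrate=2 bound=3 product=0
t=3: arr=2 -> substrate=2 bound=3 product=2
t=4: arr=3 -> substrate=4 bound=3 product=3
t=5: arr=1 -> substrate=5 bound=3 product=3
t=6: arr=0 -> substrate=3 bound=3 product=5
t=7: arr=1 -> substrate=3 bound=3 product=6
t=8: arr=3 -> substrate=6 bound=3 product=6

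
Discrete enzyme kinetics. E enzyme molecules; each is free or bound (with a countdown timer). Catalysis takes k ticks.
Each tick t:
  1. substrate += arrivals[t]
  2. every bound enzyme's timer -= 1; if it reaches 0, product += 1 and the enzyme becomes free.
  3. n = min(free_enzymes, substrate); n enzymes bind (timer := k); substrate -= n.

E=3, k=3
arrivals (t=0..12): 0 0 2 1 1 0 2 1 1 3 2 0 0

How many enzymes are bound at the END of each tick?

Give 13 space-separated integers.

t=0: arr=0 -> substrate=0 bound=0 product=0
t=1: arr=0 -> substrate=0 bound=0 product=0
t=2: arr=2 -> substrate=0 bound=2 product=0
t=3: arr=1 -> substrate=0 bound=3 product=0
t=4: arr=1 -> substrate=1 bound=3 product=0
t=5: arr=0 -> substrate=0 bound=2 product=2
t=6: arr=2 -> substrate=0 bound=3 product=3
t=7: arr=1 -> substrate=1 bound=3 product=3
t=8: arr=1 -> substrate=1 bound=3 product=4
t=9: arr=3 -> substrate=2 bound=3 product=6
t=10: arr=2 -> substrate=4 bound=3 product=6
t=11: arr=0 -> substrate=3 bound=3 product=7
t=12: arr=0 -> substrate=1 bound=3 product=9

Answer: 0 0 2 3 3 2 3 3 3 3 3 3 3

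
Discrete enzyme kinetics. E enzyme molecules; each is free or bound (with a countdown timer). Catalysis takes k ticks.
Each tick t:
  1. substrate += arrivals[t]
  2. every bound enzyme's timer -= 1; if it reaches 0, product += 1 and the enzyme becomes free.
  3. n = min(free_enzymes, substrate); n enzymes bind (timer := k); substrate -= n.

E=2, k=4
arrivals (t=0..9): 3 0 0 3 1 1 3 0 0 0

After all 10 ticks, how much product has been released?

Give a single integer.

Answer: 4

Derivation:
t=0: arr=3 -> substrate=1 bound=2 product=0
t=1: arr=0 -> substrate=1 bound=2 product=0
t=2: arr=0 -> substrate=1 bound=2 product=0
t=3: arr=3 -> substrate=4 bound=2 product=0
t=4: arr=1 -> substrate=3 bound=2 product=2
t=5: arr=1 -> substrate=4 bound=2 product=2
t=6: arr=3 -> substrate=7 bound=2 product=2
t=7: arr=0 -> substrate=7 bound=2 product=2
t=8: arr=0 -> substrate=5 bound=2 product=4
t=9: arr=0 -> substrate=5 bound=2 product=4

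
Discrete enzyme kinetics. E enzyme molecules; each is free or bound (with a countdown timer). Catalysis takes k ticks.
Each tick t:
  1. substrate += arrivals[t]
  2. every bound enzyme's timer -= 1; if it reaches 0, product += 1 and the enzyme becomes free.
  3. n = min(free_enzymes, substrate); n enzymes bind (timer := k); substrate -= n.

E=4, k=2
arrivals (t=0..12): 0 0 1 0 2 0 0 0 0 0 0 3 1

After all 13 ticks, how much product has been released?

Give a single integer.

t=0: arr=0 -> substrate=0 bound=0 product=0
t=1: arr=0 -> substrate=0 bound=0 product=0
t=2: arr=1 -> substrate=0 bound=1 product=0
t=3: arr=0 -> substrate=0 bound=1 product=0
t=4: arr=2 -> substrate=0 bound=2 product=1
t=5: arr=0 -> substrate=0 bound=2 product=1
t=6: arr=0 -> substrate=0 bound=0 product=3
t=7: arr=0 -> substrate=0 bound=0 product=3
t=8: arr=0 -> substrate=0 bound=0 product=3
t=9: arr=0 -> substrate=0 bound=0 product=3
t=10: arr=0 -> substrate=0 bound=0 product=3
t=11: arr=3 -> substrate=0 bound=3 product=3
t=12: arr=1 -> substrate=0 bound=4 product=3

Answer: 3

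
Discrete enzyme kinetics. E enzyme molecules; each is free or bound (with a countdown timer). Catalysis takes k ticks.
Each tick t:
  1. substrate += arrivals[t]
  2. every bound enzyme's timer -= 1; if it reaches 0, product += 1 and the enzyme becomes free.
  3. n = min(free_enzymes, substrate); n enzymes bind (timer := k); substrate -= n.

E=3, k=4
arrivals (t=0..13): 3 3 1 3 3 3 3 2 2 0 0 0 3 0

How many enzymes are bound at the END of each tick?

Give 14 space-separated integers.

Answer: 3 3 3 3 3 3 3 3 3 3 3 3 3 3

Derivation:
t=0: arr=3 -> substrate=0 bound=3 product=0
t=1: arr=3 -> substrate=3 bound=3 product=0
t=2: arr=1 -> substrate=4 bound=3 product=0
t=3: arr=3 -> substrate=7 bound=3 product=0
t=4: arr=3 -> substrate=7 bound=3 product=3
t=5: arr=3 -> substrate=10 bound=3 product=3
t=6: arr=3 -> substrate=13 bound=3 product=3
t=7: arr=2 -> substrate=15 bound=3 product=3
t=8: arr=2 -> substrate=14 bound=3 product=6
t=9: arr=0 -> substrate=14 bound=3 product=6
t=10: arr=0 -> substrate=14 bound=3 product=6
t=11: arr=0 -> substrate=14 bound=3 product=6
t=12: arr=3 -> substrate=14 bound=3 product=9
t=13: arr=0 -> substrate=14 bound=3 product=9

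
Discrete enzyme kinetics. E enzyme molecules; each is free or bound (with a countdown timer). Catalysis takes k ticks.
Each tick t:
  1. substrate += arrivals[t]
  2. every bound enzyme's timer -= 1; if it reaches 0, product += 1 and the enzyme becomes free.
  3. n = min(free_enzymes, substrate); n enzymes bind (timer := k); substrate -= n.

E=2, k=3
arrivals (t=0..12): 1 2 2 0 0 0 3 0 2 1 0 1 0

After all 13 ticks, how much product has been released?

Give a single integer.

t=0: arr=1 -> substrate=0 bound=1 product=0
t=1: arr=2 -> substrate=1 bound=2 product=0
t=2: arr=2 -> substrate=3 bound=2 product=0
t=3: arr=0 -> substrate=2 bound=2 product=1
t=4: arr=0 -> substrate=1 bound=2 product=2
t=5: arr=0 -> substrate=1 bound=2 product=2
t=6: arr=3 -> substrate=3 bound=2 product=3
t=7: arr=0 -> substrate=2 bound=2 product=4
t=8: arr=2 -> substrate=4 bound=2 product=4
t=9: arr=1 -> substrate=4 bound=2 product=5
t=10: arr=0 -> substrate=3 bound=2 product=6
t=11: arr=1 -> substrate=4 bound=2 product=6
t=12: arr=0 -> substrate=3 bound=2 product=7

Answer: 7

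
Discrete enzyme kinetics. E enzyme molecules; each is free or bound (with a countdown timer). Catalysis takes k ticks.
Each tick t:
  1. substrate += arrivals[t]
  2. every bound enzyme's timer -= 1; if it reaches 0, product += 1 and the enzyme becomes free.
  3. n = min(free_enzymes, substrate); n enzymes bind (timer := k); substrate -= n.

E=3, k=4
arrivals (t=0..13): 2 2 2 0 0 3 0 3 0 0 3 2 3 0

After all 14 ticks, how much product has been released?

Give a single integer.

t=0: arr=2 -> substrate=0 bound=2 product=0
t=1: arr=2 -> substrate=1 bound=3 product=0
t=2: arr=2 -> substrate=3 bound=3 product=0
t=3: arr=0 -> substrate=3 bound=3 product=0
t=4: arr=0 -> substrate=1 bound=3 product=2
t=5: arr=3 -> substrate=3 bound=3 product=3
t=6: arr=0 -> substrate=3 bound=3 product=3
t=7: arr=3 -> substrate=6 bound=3 product=3
t=8: arr=0 -> substrate=4 bound=3 product=5
t=9: arr=0 -> substrate=3 bound=3 product=6
t=10: arr=3 -> substrate=6 bound=3 product=6
t=11: arr=2 -> substrate=8 bound=3 product=6
t=12: arr=3 -> substrate=9 bound=3 product=8
t=13: arr=0 -> substrate=8 bound=3 product=9

Answer: 9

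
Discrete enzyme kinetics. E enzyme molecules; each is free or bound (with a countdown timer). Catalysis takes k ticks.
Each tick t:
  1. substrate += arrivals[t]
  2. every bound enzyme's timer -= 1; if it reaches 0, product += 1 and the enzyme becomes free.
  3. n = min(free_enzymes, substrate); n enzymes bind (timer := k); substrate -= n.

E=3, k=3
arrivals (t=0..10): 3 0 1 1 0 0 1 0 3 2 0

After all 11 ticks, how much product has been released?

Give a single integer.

Answer: 6

Derivation:
t=0: arr=3 -> substrate=0 bound=3 product=0
t=1: arr=0 -> substrate=0 bound=3 product=0
t=2: arr=1 -> substrate=1 bound=3 product=0
t=3: arr=1 -> substrate=0 bound=2 product=3
t=4: arr=0 -> substrate=0 bound=2 product=3
t=5: arr=0 -> substrate=0 bound=2 product=3
t=6: arr=1 -> substrate=0 bound=1 product=5
t=7: arr=0 -> substrate=0 bound=1 product=5
t=8: arr=3 -> substrate=1 bound=3 product=5
t=9: arr=2 -> substrate=2 bound=3 product=6
t=10: arr=0 -> substrate=2 bound=3 product=6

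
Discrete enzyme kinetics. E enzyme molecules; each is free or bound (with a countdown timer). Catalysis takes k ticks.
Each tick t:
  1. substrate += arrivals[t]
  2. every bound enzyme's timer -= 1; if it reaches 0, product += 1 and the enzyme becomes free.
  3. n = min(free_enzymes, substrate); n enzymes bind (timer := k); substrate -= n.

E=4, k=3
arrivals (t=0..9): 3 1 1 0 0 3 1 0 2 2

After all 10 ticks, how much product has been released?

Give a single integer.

t=0: arr=3 -> substrate=0 bound=3 product=0
t=1: arr=1 -> substrate=0 bound=4 product=0
t=2: arr=1 -> substrate=1 bound=4 product=0
t=3: arr=0 -> substrate=0 bound=2 product=3
t=4: arr=0 -> substrate=0 bound=1 product=4
t=5: arr=3 -> substrate=0 bound=4 product=4
t=6: arr=1 -> substrate=0 bound=4 product=5
t=7: arr=0 -> substrate=0 bound=4 product=5
t=8: arr=2 -> substrate=0 bound=3 product=8
t=9: arr=2 -> substrate=0 bound=4 product=9

Answer: 9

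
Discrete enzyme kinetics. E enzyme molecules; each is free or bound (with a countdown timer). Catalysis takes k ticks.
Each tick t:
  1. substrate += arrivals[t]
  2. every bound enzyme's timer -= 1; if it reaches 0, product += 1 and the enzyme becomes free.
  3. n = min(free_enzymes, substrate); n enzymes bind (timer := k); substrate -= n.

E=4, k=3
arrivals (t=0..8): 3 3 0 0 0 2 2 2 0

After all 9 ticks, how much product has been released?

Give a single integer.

Answer: 8

Derivation:
t=0: arr=3 -> substrate=0 bound=3 product=0
t=1: arr=3 -> substrate=2 bound=4 product=0
t=2: arr=0 -> substrate=2 bound=4 product=0
t=3: arr=0 -> substrate=0 bound=3 product=3
t=4: arr=0 -> substrate=0 bound=2 product=4
t=5: arr=2 -> substrate=0 bound=4 product=4
t=6: arr=2 -> substrate=0 bound=4 product=6
t=7: arr=2 -> substrate=2 bound=4 product=6
t=8: arr=0 -> substrate=0 bound=4 product=8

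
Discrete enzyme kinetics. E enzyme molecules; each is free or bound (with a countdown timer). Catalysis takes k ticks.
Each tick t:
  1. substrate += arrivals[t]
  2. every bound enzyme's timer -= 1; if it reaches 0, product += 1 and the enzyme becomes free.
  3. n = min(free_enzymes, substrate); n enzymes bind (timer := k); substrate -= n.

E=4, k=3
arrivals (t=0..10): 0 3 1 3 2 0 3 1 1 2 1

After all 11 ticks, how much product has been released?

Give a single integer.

Answer: 11

Derivation:
t=0: arr=0 -> substrate=0 bound=0 product=0
t=1: arr=3 -> substrate=0 bound=3 product=0
t=2: arr=1 -> substrate=0 bound=4 product=0
t=3: arr=3 -> substrate=3 bound=4 product=0
t=4: arr=2 -> substrate=2 bound=4 product=3
t=5: arr=0 -> substrate=1 bound=4 product=4
t=6: arr=3 -> substrate=4 bound=4 product=4
t=7: arr=1 -> substrate=2 bound=4 product=7
t=8: arr=1 -> substrate=2 bound=4 product=8
t=9: arr=2 -> substrate=4 bound=4 product=8
t=10: arr=1 -> substrate=2 bound=4 product=11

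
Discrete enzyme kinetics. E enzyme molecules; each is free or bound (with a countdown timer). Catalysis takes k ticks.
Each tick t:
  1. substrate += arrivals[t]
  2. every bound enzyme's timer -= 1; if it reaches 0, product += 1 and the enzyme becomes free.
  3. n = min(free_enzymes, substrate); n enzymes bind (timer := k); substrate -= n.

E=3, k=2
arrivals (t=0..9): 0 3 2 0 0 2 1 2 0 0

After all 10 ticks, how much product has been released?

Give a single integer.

t=0: arr=0 -> substrate=0 bound=0 product=0
t=1: arr=3 -> substrate=0 bound=3 product=0
t=2: arr=2 -> substrate=2 bound=3 product=0
t=3: arr=0 -> substrate=0 bound=2 product=3
t=4: arr=0 -> substrate=0 bound=2 product=3
t=5: arr=2 -> substrate=0 bound=2 product=5
t=6: arr=1 -> substrate=0 bound=3 product=5
t=7: arr=2 -> substrate=0 bound=3 product=7
t=8: arr=0 -> substrate=0 bound=2 product=8
t=9: arr=0 -> substrate=0 bound=0 product=10

Answer: 10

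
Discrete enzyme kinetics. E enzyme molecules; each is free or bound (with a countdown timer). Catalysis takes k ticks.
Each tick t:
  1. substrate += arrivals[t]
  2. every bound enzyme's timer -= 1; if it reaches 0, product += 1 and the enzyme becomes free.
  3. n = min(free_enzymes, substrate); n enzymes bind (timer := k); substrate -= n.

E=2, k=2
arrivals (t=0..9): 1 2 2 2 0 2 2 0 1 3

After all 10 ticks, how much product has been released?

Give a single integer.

t=0: arr=1 -> substrate=0 bound=1 product=0
t=1: arr=2 -> substrate=1 bound=2 product=0
t=2: arr=2 -> substrate=2 bound=2 product=1
t=3: arr=2 -> substrate=3 bound=2 product=2
t=4: arr=0 -> substrate=2 bound=2 product=3
t=5: arr=2 -> substrate=3 bound=2 product=4
t=6: arr=2 -> substrate=4 bound=2 product=5
t=7: arr=0 -> substrate=3 bound=2 product=6
t=8: arr=1 -> substrate=3 bound=2 product=7
t=9: arr=3 -> substrate=5 bound=2 product=8

Answer: 8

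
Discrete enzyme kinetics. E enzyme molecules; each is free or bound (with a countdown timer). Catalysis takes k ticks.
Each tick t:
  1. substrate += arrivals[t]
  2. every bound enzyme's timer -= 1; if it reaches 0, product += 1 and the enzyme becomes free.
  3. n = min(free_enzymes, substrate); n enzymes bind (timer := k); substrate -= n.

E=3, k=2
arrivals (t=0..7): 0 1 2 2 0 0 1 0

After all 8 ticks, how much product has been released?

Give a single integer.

Answer: 5

Derivation:
t=0: arr=0 -> substrate=0 bound=0 product=0
t=1: arr=1 -> substrate=0 bound=1 product=0
t=2: arr=2 -> substrate=0 bound=3 product=0
t=3: arr=2 -> substrate=1 bound=3 product=1
t=4: arr=0 -> substrate=0 bound=2 product=3
t=5: arr=0 -> substrate=0 bound=1 product=4
t=6: arr=1 -> substrate=0 bound=1 product=5
t=7: arr=0 -> substrate=0 bound=1 product=5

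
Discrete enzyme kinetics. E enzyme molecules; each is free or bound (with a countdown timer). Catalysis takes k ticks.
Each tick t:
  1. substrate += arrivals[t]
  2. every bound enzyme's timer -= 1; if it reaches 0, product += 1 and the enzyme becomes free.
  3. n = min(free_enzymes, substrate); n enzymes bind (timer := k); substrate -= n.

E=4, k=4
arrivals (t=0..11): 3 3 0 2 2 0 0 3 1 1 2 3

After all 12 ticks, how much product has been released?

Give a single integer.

Answer: 8

Derivation:
t=0: arr=3 -> substrate=0 bound=3 product=0
t=1: arr=3 -> substrate=2 bound=4 product=0
t=2: arr=0 -> substrate=2 bound=4 product=0
t=3: arr=2 -> substrate=4 bound=4 product=0
t=4: arr=2 -> substrate=3 bound=4 product=3
t=5: arr=0 -> substrate=2 bound=4 product=4
t=6: arr=0 -> substrate=2 bound=4 product=4
t=7: arr=3 -> substrate=5 bound=4 product=4
t=8: arr=1 -> substrate=3 bound=4 product=7
t=9: arr=1 -> substrate=3 bound=4 product=8
t=10: arr=2 -> substrate=5 bound=4 product=8
t=11: arr=3 -> substrate=8 bound=4 product=8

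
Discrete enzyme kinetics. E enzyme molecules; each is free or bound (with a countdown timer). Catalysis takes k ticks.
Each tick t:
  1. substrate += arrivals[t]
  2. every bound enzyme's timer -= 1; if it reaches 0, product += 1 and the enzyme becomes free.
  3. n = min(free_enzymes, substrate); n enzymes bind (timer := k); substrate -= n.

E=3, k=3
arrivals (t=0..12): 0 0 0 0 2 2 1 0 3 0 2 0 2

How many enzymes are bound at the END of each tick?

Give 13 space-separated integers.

t=0: arr=0 -> substrate=0 bound=0 product=0
t=1: arr=0 -> substrate=0 bound=0 product=0
t=2: arr=0 -> substrate=0 bound=0 product=0
t=3: arr=0 -> substrate=0 bound=0 product=0
t=4: arr=2 -> substrate=0 bound=2 product=0
t=5: arr=2 -> substrate=1 bound=3 product=0
t=6: arr=1 -> substrate=2 bound=3 product=0
t=7: arr=0 -> substrate=0 bound=3 product=2
t=8: arr=3 -> substrate=2 bound=3 product=3
t=9: arr=0 -> substrate=2 bound=3 product=3
t=10: arr=2 -> substrate=2 bound=3 product=5
t=11: arr=0 -> substrate=1 bound=3 product=6
t=12: arr=2 -> substrate=3 bound=3 product=6

Answer: 0 0 0 0 2 3 3 3 3 3 3 3 3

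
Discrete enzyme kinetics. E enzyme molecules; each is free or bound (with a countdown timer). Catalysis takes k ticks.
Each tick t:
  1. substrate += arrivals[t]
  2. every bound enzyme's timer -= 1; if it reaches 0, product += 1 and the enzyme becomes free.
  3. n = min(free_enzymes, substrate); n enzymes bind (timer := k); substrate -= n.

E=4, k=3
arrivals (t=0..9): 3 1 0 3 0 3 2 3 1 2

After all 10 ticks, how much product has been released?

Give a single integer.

t=0: arr=3 -> substrate=0 bound=3 product=0
t=1: arr=1 -> substrate=0 bound=4 product=0
t=2: arr=0 -> substrate=0 bound=4 product=0
t=3: arr=3 -> substrate=0 bound=4 product=3
t=4: arr=0 -> substrate=0 bound=3 product=4
t=5: arr=3 -> substrate=2 bound=4 product=4
t=6: arr=2 -> substrate=1 bound=4 product=7
t=7: arr=3 -> substrate=4 bound=4 product=7
t=8: arr=1 -> substrate=4 bound=4 product=8
t=9: arr=2 -> substrate=3 bound=4 product=11

Answer: 11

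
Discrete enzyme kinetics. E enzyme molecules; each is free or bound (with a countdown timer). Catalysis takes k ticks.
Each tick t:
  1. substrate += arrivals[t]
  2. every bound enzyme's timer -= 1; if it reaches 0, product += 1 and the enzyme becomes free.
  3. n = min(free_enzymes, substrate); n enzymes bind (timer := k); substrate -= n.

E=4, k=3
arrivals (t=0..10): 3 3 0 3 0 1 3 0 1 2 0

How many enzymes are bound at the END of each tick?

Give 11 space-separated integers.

t=0: arr=3 -> substrate=0 bound=3 product=0
t=1: arr=3 -> substrate=2 bound=4 product=0
t=2: arr=0 -> substrate=2 bound=4 product=0
t=3: arr=3 -> substrate=2 bound=4 product=3
t=4: arr=0 -> substrate=1 bound=4 product=4
t=5: arr=1 -> substrate=2 bound=4 product=4
t=6: arr=3 -> substrate=2 bound=4 product=7
t=7: arr=0 -> substrate=1 bound=4 product=8
t=8: arr=1 -> substrate=2 bound=4 product=8
t=9: arr=2 -> substrate=1 bound=4 product=11
t=10: arr=0 -> substrate=0 bound=4 product=12

Answer: 3 4 4 4 4 4 4 4 4 4 4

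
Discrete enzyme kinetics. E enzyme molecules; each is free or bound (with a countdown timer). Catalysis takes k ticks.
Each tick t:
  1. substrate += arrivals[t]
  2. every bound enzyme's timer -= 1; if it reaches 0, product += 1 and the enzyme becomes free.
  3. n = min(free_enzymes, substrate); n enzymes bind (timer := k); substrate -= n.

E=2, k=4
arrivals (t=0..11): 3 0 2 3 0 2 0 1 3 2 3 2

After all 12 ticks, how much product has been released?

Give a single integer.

t=0: arr=3 -> substrate=1 bound=2 product=0
t=1: arr=0 -> substrate=1 bound=2 product=0
t=2: arr=2 -> substrate=3 bound=2 product=0
t=3: arr=3 -> substrate=6 bound=2 product=0
t=4: arr=0 -> substrate=4 bound=2 product=2
t=5: arr=2 -> substrate=6 bound=2 product=2
t=6: arr=0 -> substrate=6 bound=2 product=2
t=7: arr=1 -> substrate=7 bound=2 product=2
t=8: arr=3 -> substrate=8 bound=2 product=4
t=9: arr=2 -> substrate=10 bound=2 product=4
t=10: arr=3 -> substrate=13 bound=2 product=4
t=11: arr=2 -> substrate=15 bound=2 product=4

Answer: 4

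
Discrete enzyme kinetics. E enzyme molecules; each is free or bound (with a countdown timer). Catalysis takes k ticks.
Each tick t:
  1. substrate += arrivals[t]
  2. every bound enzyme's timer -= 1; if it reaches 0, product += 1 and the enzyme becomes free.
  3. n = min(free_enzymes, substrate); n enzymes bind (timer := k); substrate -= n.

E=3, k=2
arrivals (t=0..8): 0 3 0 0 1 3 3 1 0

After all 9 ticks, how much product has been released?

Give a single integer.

Answer: 7

Derivation:
t=0: arr=0 -> substrate=0 bound=0 product=0
t=1: arr=3 -> substrate=0 bound=3 product=0
t=2: arr=0 -> substrate=0 bound=3 product=0
t=3: arr=0 -> substrate=0 bound=0 product=3
t=4: arr=1 -> substrate=0 bound=1 product=3
t=5: arr=3 -> substrate=1 bound=3 product=3
t=6: arr=3 -> substrate=3 bound=3 product=4
t=7: arr=1 -> substrate=2 bound=3 product=6
t=8: arr=0 -> substrate=1 bound=3 product=7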